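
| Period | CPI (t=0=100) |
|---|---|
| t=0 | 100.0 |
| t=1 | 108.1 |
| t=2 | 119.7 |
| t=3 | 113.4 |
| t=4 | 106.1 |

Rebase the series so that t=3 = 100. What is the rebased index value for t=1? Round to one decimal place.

95.3

Rebased(t=1) = 108.1 / 113.4 × 100 = 95.3263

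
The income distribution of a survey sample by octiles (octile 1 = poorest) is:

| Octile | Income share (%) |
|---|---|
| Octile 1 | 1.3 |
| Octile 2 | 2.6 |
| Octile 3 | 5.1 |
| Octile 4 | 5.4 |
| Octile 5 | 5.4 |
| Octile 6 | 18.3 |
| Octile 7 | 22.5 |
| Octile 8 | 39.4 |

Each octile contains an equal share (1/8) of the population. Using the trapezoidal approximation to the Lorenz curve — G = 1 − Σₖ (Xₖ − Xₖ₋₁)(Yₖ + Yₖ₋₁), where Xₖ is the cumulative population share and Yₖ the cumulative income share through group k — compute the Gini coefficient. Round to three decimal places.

Cumulative income shares Yₖ: 0.0130, 0.0390, 0.0900, 0.1440, 0.1980, 0.3810, 0.6060, 1.0000
Σ (Xₖ−Xₖ₋₁)(Yₖ+Yₖ₋₁) = (1/8)(0.0130+0.0000) + (1/8)(0.0390+0.0130) + (1/8)(0.0900+0.0390) + (1/8)(0.1440+0.0900) + (1/8)(0.1980+0.1440) + (1/8)(0.3810+0.1980) + (1/8)(0.6060+0.3810) + (1/8)(1.0000+0.6060)
  = 0.0016 + 0.0065 + 0.0161 + 0.0293 + 0.0428 + 0.0724 + 0.1234 + 0.2007 = 0.4927
G = 1 − 0.4927 = 0.5072

0.507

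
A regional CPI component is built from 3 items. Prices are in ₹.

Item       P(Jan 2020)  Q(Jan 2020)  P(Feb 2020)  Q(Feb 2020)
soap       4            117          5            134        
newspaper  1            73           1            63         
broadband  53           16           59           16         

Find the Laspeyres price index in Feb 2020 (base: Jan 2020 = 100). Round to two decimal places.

115.33

Laspeyres price index uses base-period quantities as weights.
ΣP(Feb 2020)·Q(Jan 2020) = 5×117 + 1×73 + 59×16 = 585 + 73 + 944 = 1602
ΣP(Jan 2020)·Q(Jan 2020) = 4×117 + 1×73 + 53×16 = 468 + 73 + 848 = 1389
Index = 1602 / 1389 × 100 = 115.3348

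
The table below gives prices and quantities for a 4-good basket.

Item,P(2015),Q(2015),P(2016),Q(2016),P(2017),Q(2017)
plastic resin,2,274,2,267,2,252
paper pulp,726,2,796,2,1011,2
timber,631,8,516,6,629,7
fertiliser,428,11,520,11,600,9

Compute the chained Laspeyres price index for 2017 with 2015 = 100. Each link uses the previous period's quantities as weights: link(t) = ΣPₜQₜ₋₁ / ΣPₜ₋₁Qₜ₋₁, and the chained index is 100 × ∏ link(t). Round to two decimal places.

120.50

Link 2015→2016:
ΣP(2016)Q(2015) = 2×274 + 796×2 + 516×8 + 520×11 = 548 + 1592 + 4128 + 5720 = 11988
ΣP(2015)Q(2015) = 2×274 + 726×2 + 631×8 + 428×11 = 548 + 1452 + 5048 + 4708 = 11756
link = 11988/11756 = 1.019735
Link 2016→2017:
ΣP(2017)Q(2016) = 2×267 + 1011×2 + 629×6 + 600×11 = 534 + 2022 + 3774 + 6600 = 12930
ΣP(2016)Q(2016) = 2×267 + 796×2 + 516×6 + 520×11 = 534 + 1592 + 3096 + 5720 = 10942
link = 12930/10942 = 1.181685
Chained index = 100 × 1.019735 × 1.181685 = 120.5005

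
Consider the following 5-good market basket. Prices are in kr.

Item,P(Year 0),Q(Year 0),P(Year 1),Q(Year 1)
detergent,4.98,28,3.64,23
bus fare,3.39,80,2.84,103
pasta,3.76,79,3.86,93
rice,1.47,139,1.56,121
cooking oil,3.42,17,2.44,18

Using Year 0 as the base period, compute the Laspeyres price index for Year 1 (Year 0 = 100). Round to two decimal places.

Laspeyres price index uses base-period quantities as weights.
ΣP(Year 1)·Q(Year 0) = 3.64×28 + 2.84×80 + 3.86×79 + 1.56×139 + 2.44×17 = 101.92 + 227.2 + 304.94 + 216.84 + 41.48 = 892.38
ΣP(Year 0)·Q(Year 0) = 4.98×28 + 3.39×80 + 3.76×79 + 1.47×139 + 3.42×17 = 139.44 + 271.2 + 297.04 + 204.33 + 58.14 = 970.15
Index = 892.38 / 970.15 × 100 = 91.9837

91.98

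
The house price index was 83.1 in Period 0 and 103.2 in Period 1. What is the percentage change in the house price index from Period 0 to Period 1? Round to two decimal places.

Change = (103.2 − 83.1) / 83.1 × 100
       = 20.1 / 83.1 × 100 = 24.1877%

24.19%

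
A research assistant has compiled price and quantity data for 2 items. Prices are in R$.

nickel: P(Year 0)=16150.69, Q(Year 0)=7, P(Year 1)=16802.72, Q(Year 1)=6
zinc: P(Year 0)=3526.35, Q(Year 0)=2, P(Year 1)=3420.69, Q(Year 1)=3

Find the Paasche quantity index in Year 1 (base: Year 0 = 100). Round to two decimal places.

89.25

Paasche quantity index uses current-period prices as weights.
ΣP(Year 1)·Q(Year 1) = 16802.72×6 + 3420.69×3 = 100816.32 + 10262.07 = 111078.39
ΣP(Year 1)·Q(Year 0) = 16802.72×7 + 3420.69×2 = 117619.04 + 6841.38 = 124460.42
Index = 111078.39 / 124460.42 × 100 = 89.2480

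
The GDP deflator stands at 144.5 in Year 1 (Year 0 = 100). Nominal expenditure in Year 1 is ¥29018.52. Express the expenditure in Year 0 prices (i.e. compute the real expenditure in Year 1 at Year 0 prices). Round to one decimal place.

20082.0

Real = Nominal ÷ (Index/100) = 29018.52 ÷ (144.5/100)
     = 29018.52 ÷ 1.445 = 20082.0208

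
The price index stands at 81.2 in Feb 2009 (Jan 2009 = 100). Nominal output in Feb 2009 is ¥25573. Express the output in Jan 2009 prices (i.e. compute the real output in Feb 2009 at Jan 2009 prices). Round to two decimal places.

31493.84

Real = Nominal ÷ (Index/100) = 25573 ÷ (81.2/100)
     = 25573 ÷ 0.812 = 31493.8424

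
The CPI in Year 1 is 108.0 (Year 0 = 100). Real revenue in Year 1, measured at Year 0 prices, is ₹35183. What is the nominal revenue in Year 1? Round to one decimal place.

37997.6

Nominal = Real × (Index/100) = 35183 × (108.0/100)
        = 35183 × 1.080 = 37997.6400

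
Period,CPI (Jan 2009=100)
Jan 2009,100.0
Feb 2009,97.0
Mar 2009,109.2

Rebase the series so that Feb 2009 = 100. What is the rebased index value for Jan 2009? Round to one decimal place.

Rebased(Jan 2009) = 100.0 / 97.0 × 100 = 103.0928

103.1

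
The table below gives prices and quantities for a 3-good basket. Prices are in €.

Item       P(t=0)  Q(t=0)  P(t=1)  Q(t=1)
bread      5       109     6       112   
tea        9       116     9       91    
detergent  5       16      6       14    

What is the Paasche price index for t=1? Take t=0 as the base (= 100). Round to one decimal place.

Paasche price index uses current-period quantities as weights.
ΣP(t=1)·Q(t=1) = 6×112 + 9×91 + 6×14 = 672 + 819 + 84 = 1575
ΣP(t=0)·Q(t=1) = 5×112 + 9×91 + 5×14 = 560 + 819 + 70 = 1449
Index = 1575 / 1449 × 100 = 108.6957

108.7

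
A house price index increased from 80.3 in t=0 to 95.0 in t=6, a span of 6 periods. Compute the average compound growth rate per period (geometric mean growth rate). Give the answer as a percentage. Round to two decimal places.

2.84%

Growth factor = (95.0/80.3)^(1/6) = (1.183064)^(1/6) = 1.028414
Growth rate = 1.028414 − 1 = 0.028414 = 2.8414%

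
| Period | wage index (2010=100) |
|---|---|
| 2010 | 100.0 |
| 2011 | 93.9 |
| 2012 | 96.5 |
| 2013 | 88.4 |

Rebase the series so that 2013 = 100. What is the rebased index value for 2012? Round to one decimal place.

109.2

Rebased(2012) = 96.5 / 88.4 × 100 = 109.1629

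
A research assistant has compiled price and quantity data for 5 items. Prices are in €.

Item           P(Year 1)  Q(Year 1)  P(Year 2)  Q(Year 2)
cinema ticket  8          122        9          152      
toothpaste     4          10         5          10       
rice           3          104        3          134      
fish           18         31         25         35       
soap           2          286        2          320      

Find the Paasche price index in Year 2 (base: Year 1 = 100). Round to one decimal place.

Paasche price index uses current-period quantities as weights.
ΣP(Year 2)·Q(Year 2) = 9×152 + 5×10 + 3×134 + 25×35 + 2×320 = 1368 + 50 + 402 + 875 + 640 = 3335
ΣP(Year 1)·Q(Year 2) = 8×152 + 4×10 + 3×134 + 18×35 + 2×320 = 1216 + 40 + 402 + 630 + 640 = 2928
Index = 3335 / 2928 × 100 = 113.9003

113.9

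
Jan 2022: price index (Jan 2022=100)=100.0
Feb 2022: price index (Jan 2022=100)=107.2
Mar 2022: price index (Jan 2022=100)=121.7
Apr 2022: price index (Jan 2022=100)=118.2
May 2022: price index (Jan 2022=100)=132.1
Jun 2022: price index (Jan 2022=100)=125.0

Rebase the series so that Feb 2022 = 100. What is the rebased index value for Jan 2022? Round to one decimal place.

Rebased(Jan 2022) = 100.0 / 107.2 × 100 = 93.2836

93.3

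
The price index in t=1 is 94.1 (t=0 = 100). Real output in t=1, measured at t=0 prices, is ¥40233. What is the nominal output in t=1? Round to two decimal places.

Nominal = Real × (Index/100) = 40233 × (94.1/100)
        = 40233 × 0.941 = 37859.2530

37859.25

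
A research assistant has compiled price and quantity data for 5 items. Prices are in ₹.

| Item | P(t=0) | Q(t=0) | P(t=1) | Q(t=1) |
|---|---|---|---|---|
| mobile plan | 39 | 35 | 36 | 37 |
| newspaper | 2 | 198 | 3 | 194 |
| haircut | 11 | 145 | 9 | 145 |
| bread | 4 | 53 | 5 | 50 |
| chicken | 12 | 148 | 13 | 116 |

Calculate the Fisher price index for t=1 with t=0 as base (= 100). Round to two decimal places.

99.63

Laspeyres component (base-period weights):
ΣP(t=1)Q(t=0) = 36×35 + 3×198 + 9×145 + 5×53 + 13×148 = 1260 + 594 + 1305 + 265 + 1924 = 5348
ΣP(t=0)Q(t=0) = 39×35 + 2×198 + 11×145 + 4×53 + 12×148 = 1365 + 396 + 1595 + 212 + 1776 = 5344
L = 5348 / 5344 × 100 = 100.0749
Paasche component (current-period weights):
ΣP(t=1)Q(t=1) = 36×37 + 3×194 + 9×145 + 5×50 + 13×116 = 1332 + 582 + 1305 + 250 + 1508 = 4977
ΣP(t=0)Q(t=1) = 39×37 + 2×194 + 11×145 + 4×50 + 12×116 = 1443 + 388 + 1595 + 200 + 1392 = 5018
P = 4977 / 5018 × 100 = 99.1829
Fisher = √(L × P) = √(100.0749 × 99.1829) = 99.6279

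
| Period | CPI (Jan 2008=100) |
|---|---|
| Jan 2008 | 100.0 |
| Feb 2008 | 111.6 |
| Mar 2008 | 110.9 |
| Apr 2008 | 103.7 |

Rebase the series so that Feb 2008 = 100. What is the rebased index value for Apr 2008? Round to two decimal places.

Rebased(Apr 2008) = 103.7 / 111.6 × 100 = 92.9211

92.92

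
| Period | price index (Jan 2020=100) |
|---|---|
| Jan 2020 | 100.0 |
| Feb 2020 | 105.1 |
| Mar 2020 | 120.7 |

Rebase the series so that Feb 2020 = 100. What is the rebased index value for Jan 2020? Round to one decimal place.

95.1

Rebased(Jan 2020) = 100.0 / 105.1 × 100 = 95.1475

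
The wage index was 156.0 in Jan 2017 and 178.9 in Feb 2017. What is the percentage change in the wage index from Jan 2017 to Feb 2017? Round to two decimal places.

14.68%

Change = (178.9 − 156.0) / 156.0 × 100
       = 22.9 / 156.0 × 100 = 14.6795%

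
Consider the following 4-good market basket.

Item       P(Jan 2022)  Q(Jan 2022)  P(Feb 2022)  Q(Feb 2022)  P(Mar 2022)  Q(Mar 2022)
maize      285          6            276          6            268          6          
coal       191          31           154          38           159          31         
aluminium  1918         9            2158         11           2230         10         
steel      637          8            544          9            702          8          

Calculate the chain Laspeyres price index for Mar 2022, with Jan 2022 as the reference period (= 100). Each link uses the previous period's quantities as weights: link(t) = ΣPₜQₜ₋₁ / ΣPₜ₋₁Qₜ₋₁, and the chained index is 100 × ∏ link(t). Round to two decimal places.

Link Jan 2022→Feb 2022:
ΣP(Feb 2022)Q(Jan 2022) = 276×6 + 154×31 + 2158×9 + 544×8 = 1656 + 4774 + 19422 + 4352 = 30204
ΣP(Jan 2022)Q(Jan 2022) = 285×6 + 191×31 + 1918×9 + 637×8 = 1710 + 5921 + 17262 + 5096 = 29989
link = 30204/29989 = 1.007169
Link Feb 2022→Mar 2022:
ΣP(Mar 2022)Q(Feb 2022) = 268×6 + 159×38 + 2230×11 + 702×9 = 1608 + 6042 + 24530 + 6318 = 38498
ΣP(Feb 2022)Q(Feb 2022) = 276×6 + 154×38 + 2158×11 + 544×9 = 1656 + 5852 + 23738 + 4896 = 36142
link = 38498/36142 = 1.065187
Chained index = 100 × 1.007169 × 1.065187 = 107.2824

107.28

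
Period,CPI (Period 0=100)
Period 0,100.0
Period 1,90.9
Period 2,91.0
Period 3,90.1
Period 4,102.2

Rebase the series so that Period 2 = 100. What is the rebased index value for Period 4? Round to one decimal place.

Rebased(Period 4) = 102.2 / 91.0 × 100 = 112.3077

112.3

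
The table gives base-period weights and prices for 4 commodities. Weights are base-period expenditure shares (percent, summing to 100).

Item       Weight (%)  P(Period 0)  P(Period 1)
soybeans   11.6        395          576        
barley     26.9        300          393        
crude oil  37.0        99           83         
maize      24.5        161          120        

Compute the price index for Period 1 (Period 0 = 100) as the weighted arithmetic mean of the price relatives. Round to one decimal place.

101.4

soybeans: 11.6 × (576/395) = 11.6 × 1.458228 = 16.9154
barley: 26.9 × (393/300) = 26.9 × 1.310000 = 35.2390
crude oil: 37.0 × (83/99) = 37.0 × 0.838384 = 31.0202
maize: 24.5 × (120/161) = 24.5 × 0.745342 = 18.2609
Index = Σ wᵢ·(p₁ᵢ/p₀ᵢ) = 16.9154 + 35.2390 + 31.0202 + 18.2609 = 101.4355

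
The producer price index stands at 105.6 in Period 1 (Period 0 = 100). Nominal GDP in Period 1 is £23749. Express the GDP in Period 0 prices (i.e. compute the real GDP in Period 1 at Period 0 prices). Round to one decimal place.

Real = Nominal ÷ (Index/100) = 23749 ÷ (105.6/100)
     = 23749 ÷ 1.056 = 22489.5833

22489.6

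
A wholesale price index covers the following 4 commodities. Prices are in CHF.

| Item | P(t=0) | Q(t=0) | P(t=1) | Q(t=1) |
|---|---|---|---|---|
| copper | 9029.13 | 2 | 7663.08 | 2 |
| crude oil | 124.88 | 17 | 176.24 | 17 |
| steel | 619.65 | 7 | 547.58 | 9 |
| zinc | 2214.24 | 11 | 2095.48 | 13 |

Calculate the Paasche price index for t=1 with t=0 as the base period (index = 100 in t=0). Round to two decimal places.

Paasche price index uses current-period quantities as weights.
ΣP(t=1)·Q(t=1) = 7663.08×2 + 176.24×17 + 547.58×9 + 2095.48×13 = 15326.16 + 2996.08 + 4928.22 + 27241.24 = 50491.7
ΣP(t=0)·Q(t=1) = 9029.13×2 + 124.88×17 + 619.65×9 + 2214.24×13 = 18058.26 + 2122.96 + 5576.85 + 28785.12 = 54543.19
Index = 50491.7 / 54543.19 × 100 = 92.5720

92.57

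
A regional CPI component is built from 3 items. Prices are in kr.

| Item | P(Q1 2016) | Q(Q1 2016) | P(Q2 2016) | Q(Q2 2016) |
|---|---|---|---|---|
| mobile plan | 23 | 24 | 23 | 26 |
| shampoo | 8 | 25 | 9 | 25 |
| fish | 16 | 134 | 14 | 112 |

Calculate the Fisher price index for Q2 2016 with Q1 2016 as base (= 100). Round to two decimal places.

Laspeyres component (base-period weights):
ΣP(Q2 2016)Q(Q1 2016) = 23×24 + 9×25 + 14×134 = 552 + 225 + 1876 = 2653
ΣP(Q1 2016)Q(Q1 2016) = 23×24 + 8×25 + 16×134 = 552 + 200 + 2144 = 2896
L = 2653 / 2896 × 100 = 91.6091
Paasche component (current-period weights):
ΣP(Q2 2016)Q(Q2 2016) = 23×26 + 9×25 + 14×112 = 598 + 225 + 1568 = 2391
ΣP(Q1 2016)Q(Q2 2016) = 23×26 + 8×25 + 16×112 = 598 + 200 + 1792 = 2590
P = 2391 / 2590 × 100 = 92.3166
Fisher = √(L × P) = √(91.6091 × 92.3166) = 91.9622

91.96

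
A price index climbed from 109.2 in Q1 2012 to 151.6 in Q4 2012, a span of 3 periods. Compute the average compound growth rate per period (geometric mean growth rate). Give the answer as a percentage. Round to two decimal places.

Growth factor = (151.6/109.2)^(1/3) = (1.388278)^(1/3) = 1.115558
Growth rate = 1.115558 − 1 = 0.115558 = 11.5558%

11.56%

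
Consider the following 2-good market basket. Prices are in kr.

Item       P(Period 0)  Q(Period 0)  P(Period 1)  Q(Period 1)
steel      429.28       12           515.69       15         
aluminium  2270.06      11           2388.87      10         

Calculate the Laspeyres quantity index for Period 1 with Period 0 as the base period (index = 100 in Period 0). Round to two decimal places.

96.74

Laspeyres quantity index uses base-period prices as weights.
ΣP(Period 0)·Q(Period 1) = 429.28×15 + 2270.06×10 = 6439.2 + 22700.6 = 29139.8
ΣP(Period 0)·Q(Period 0) = 429.28×12 + 2270.06×11 = 5151.36 + 24970.66 = 30122.02
Index = 29139.8 / 30122.02 × 100 = 96.7392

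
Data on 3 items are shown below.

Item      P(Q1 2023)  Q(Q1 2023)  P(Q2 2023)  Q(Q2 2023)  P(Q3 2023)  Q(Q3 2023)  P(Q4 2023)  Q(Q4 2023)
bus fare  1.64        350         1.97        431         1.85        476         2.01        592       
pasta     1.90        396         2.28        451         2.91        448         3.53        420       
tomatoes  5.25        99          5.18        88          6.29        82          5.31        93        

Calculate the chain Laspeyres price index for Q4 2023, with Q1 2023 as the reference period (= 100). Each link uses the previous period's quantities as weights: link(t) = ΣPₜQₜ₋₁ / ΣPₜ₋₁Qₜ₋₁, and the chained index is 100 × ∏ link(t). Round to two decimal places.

Link Q1 2023→Q2 2023:
ΣP(Q2 2023)Q(Q1 2023) = 1.97×350 + 2.28×396 + 5.18×99 = 689.5 + 902.88 + 512.82 = 2105.2
ΣP(Q1 2023)Q(Q1 2023) = 1.64×350 + 1.90×396 + 5.25×99 = 574 + 752.4 + 519.75 = 1846.15
link = 2105.2/1846.15 = 1.140319
Link Q2 2023→Q3 2023:
ΣP(Q3 2023)Q(Q2 2023) = 1.85×431 + 2.91×451 + 6.29×88 = 797.35 + 1312.41 + 553.52 = 2663.28
ΣP(Q2 2023)Q(Q2 2023) = 1.97×431 + 2.28×451 + 5.18×88 = 849.07 + 1028.28 + 455.84 = 2333.19
link = 2663.28/2333.19 = 1.141476
Link Q3 2023→Q4 2023:
ΣP(Q4 2023)Q(Q3 2023) = 2.01×476 + 3.53×448 + 5.31×82 = 956.76 + 1581.44 + 435.42 = 2973.62
ΣP(Q3 2023)Q(Q3 2023) = 1.85×476 + 2.91×448 + 6.29×82 = 880.6 + 1303.68 + 515.78 = 2700.06
link = 2973.62/2700.06 = 1.101316
Chained index = 100 × 1.140319 × 1.141476 × 1.101316 = 143.3525

143.35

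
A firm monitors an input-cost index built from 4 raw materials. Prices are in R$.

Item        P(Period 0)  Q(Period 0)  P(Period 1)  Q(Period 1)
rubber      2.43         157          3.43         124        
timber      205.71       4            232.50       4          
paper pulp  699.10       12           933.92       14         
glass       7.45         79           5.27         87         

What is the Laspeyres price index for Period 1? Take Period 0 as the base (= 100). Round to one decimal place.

Laspeyres price index uses base-period quantities as weights.
ΣP(Period 1)·Q(Period 0) = 3.43×157 + 232.50×4 + 933.92×12 + 5.27×79 = 538.51 + 930 + 11207.04 + 416.33 = 13091.88
ΣP(Period 0)·Q(Period 0) = 2.43×157 + 205.71×4 + 699.10×12 + 7.45×79 = 381.51 + 822.84 + 8389.2 + 588.55 = 10182.1
Index = 13091.88 / 10182.1 × 100 = 128.5774

128.6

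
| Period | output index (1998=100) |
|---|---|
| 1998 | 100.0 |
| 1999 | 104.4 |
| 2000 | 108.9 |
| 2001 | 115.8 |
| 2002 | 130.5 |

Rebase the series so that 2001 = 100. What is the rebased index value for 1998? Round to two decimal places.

86.36

Rebased(1998) = 100.0 / 115.8 × 100 = 86.3558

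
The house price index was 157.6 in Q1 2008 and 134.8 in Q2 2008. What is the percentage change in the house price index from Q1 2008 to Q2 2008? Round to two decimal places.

-14.47%

Change = (134.8 − 157.6) / 157.6 × 100
       = -22.8 / 157.6 × 100 = -14.4670%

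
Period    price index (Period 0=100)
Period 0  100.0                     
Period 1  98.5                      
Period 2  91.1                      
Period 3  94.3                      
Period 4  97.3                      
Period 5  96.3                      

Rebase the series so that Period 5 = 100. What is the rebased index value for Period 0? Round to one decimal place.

103.8

Rebased(Period 0) = 100.0 / 96.3 × 100 = 103.8422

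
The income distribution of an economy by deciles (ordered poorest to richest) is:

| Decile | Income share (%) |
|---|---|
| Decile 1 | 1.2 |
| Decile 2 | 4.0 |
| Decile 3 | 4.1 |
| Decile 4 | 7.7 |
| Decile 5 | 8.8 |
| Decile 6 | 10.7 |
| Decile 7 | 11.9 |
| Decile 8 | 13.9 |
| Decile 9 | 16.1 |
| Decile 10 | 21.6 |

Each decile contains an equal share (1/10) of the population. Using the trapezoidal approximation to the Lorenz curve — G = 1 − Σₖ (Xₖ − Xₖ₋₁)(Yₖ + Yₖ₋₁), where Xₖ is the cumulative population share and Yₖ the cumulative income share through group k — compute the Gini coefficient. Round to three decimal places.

0.332

Cumulative income shares Yₖ: 0.0120, 0.0520, 0.0930, 0.1700, 0.2580, 0.3650, 0.4840, 0.6230, 0.7840, 1.0000
Σ (Xₖ−Xₖ₋₁)(Yₖ+Yₖ₋₁) = (1/10)(0.0120+0.0000) + (1/10)(0.0520+0.0120) + (1/10)(0.0930+0.0520) + (1/10)(0.1700+0.0930) + (1/10)(0.2580+0.1700) + (1/10)(0.3650+0.2580) + (1/10)(0.4840+0.3650) + (1/10)(0.6230+0.4840) + (1/10)(0.7840+0.6230) + (1/10)(1.0000+0.7840)
  = 0.0012 + 0.0064 + 0.0145 + 0.0263 + 0.0428 + 0.0623 + 0.0849 + 0.1107 + 0.1407 + 0.1784 = 0.6682
G = 1 − 0.6682 = 0.3318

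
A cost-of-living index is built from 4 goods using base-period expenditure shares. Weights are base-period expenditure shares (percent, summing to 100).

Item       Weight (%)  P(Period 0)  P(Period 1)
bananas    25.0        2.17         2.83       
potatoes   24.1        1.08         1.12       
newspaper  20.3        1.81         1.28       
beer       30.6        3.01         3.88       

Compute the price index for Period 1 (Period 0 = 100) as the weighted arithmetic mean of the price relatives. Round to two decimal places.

bananas: 25.0 × (2.83/2.17) = 25.0 × 1.304147 = 32.6037
potatoes: 24.1 × (1.12/1.08) = 24.1 × 1.037037 = 24.9926
newspaper: 20.3 × (1.28/1.81) = 20.3 × 0.707182 = 14.3558
beer: 30.6 × (3.88/3.01) = 30.6 × 1.289037 = 39.4445
Index = Σ wᵢ·(p₁ᵢ/p₀ᵢ) = 32.6037 + 24.9926 + 14.3558 + 39.4445 = 111.3966

111.40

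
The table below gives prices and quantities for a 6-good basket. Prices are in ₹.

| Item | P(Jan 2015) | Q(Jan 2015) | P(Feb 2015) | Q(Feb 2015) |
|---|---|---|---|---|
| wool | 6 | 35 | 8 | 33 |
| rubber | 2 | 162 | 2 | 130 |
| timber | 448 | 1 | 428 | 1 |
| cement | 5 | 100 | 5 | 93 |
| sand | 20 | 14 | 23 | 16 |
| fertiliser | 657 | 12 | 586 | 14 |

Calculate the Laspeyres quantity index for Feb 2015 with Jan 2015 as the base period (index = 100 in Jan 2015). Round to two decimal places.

Laspeyres quantity index uses base-period prices as weights.
ΣP(Jan 2015)·Q(Feb 2015) = 6×33 + 2×130 + 448×1 + 5×93 + 20×16 + 657×14 = 198 + 260 + 448 + 465 + 320 + 9198 = 10889
ΣP(Jan 2015)·Q(Jan 2015) = 6×35 + 2×162 + 448×1 + 5×100 + 20×14 + 657×12 = 210 + 324 + 448 + 500 + 280 + 7884 = 9646
Index = 10889 / 9646 × 100 = 112.8862

112.89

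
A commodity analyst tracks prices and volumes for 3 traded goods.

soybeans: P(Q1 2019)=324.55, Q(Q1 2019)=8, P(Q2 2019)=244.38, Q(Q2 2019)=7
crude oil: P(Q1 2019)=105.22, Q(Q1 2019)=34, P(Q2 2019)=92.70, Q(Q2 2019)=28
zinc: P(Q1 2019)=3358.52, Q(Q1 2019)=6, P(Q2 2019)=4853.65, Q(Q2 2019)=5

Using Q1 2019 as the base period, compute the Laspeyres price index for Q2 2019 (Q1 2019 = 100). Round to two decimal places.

Laspeyres price index uses base-period quantities as weights.
ΣP(Q2 2019)·Q(Q1 2019) = 244.38×8 + 92.70×34 + 4853.65×6 = 1955.04 + 3151.8 + 29121.9 = 34228.74
ΣP(Q1 2019)·Q(Q1 2019) = 324.55×8 + 105.22×34 + 3358.52×6 = 2596.4 + 3577.48 + 20151.12 = 26325
Index = 34228.74 / 26325 × 100 = 130.0237

130.02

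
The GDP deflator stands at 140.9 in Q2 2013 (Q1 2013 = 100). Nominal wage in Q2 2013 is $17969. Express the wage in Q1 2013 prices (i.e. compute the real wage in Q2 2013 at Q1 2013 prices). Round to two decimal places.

Real = Nominal ÷ (Index/100) = 17969 ÷ (140.9/100)
     = 17969 ÷ 1.409 = 12753.0163

12753.02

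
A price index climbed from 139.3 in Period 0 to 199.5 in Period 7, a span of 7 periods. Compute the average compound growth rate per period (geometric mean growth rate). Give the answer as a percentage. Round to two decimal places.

Growth factor = (199.5/139.3)^(1/7) = (1.432161)^(1/7) = 1.052651
Growth rate = 1.052651 − 1 = 0.052651 = 5.2651%

5.27%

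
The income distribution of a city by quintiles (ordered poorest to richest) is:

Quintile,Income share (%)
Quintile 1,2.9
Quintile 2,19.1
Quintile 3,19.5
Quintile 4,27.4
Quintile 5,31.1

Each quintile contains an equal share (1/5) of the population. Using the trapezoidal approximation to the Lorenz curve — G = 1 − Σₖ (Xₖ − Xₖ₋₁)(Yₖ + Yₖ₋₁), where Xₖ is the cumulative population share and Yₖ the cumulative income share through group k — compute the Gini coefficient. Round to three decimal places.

0.259

Cumulative income shares Yₖ: 0.0290, 0.2200, 0.4150, 0.6890, 1.0000
Σ (Xₖ−Xₖ₋₁)(Yₖ+Yₖ₋₁) = (1/5)(0.0290+0.0000) + (1/5)(0.2200+0.0290) + (1/5)(0.4150+0.2200) + (1/5)(0.6890+0.4150) + (1/5)(1.0000+0.6890)
  = 0.0058 + 0.0498 + 0.1270 + 0.2208 + 0.3378 = 0.7412
G = 1 − 0.7412 = 0.2588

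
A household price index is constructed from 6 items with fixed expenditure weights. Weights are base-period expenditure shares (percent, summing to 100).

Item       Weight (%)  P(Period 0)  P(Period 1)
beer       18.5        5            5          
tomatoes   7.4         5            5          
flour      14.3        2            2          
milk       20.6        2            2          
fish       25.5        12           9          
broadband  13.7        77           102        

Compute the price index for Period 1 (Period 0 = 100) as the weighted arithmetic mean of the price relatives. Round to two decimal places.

beer: 18.5 × (5/5) = 18.5 × 1.000000 = 18.5000
tomatoes: 7.4 × (5/5) = 7.4 × 1.000000 = 7.4000
flour: 14.3 × (2/2) = 14.3 × 1.000000 = 14.3000
milk: 20.6 × (2/2) = 20.6 × 1.000000 = 20.6000
fish: 25.5 × (9/12) = 25.5 × 0.750000 = 19.1250
broadband: 13.7 × (102/77) = 13.7 × 1.324675 = 18.1481
Index = Σ wᵢ·(p₁ᵢ/p₀ᵢ) = 18.5000 + 7.4000 + 14.3000 + 20.6000 + 19.1250 + 18.1481 = 98.0731

98.07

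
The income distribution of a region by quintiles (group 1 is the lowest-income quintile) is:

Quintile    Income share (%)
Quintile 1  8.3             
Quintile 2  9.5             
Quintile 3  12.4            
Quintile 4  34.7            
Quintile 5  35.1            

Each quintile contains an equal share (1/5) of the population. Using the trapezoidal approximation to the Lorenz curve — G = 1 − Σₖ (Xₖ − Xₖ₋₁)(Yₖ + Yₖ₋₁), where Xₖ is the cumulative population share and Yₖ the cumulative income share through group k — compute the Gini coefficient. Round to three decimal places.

0.315

Cumulative income shares Yₖ: 0.0830, 0.1780, 0.3020, 0.6490, 1.0000
Σ (Xₖ−Xₖ₋₁)(Yₖ+Yₖ₋₁) = (1/5)(0.0830+0.0000) + (1/5)(0.1780+0.0830) + (1/5)(0.3020+0.1780) + (1/5)(0.6490+0.3020) + (1/5)(1.0000+0.6490)
  = 0.0166 + 0.0522 + 0.0960 + 0.1902 + 0.3298 = 0.6848
G = 1 − 0.6848 = 0.3152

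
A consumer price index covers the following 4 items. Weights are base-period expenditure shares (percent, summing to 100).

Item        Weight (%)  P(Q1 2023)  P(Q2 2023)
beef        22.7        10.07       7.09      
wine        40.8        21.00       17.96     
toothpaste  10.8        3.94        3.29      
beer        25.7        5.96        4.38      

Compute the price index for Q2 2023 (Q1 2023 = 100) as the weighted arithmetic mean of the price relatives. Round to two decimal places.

78.78

beef: 22.7 × (7.09/10.07) = 22.7 × 0.704071 = 15.9824
wine: 40.8 × (17.96/21.00) = 40.8 × 0.855238 = 34.8937
toothpaste: 10.8 × (3.29/3.94) = 10.8 × 0.835025 = 9.0183
beer: 25.7 × (4.38/5.96) = 25.7 × 0.734899 = 18.8869
Index = Σ wᵢ·(p₁ᵢ/p₀ᵢ) = 15.9824 + 34.8937 + 9.0183 + 18.8869 = 78.7813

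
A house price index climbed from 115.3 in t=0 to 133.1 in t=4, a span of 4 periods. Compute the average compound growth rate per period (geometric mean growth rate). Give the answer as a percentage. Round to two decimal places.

Growth factor = (133.1/115.3)^(1/4) = (1.154380)^(1/4) = 1.036543
Growth rate = 1.036543 − 1 = 0.036543 = 3.6543%

3.65%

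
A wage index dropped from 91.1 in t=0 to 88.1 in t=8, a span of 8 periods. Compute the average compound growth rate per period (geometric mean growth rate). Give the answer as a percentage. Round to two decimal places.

Growth factor = (88.1/91.1)^(1/8) = (0.967069)^(1/8) = 0.995823
Growth rate = 0.995823 − 1 = -0.004177 = -0.4177%

-0.42%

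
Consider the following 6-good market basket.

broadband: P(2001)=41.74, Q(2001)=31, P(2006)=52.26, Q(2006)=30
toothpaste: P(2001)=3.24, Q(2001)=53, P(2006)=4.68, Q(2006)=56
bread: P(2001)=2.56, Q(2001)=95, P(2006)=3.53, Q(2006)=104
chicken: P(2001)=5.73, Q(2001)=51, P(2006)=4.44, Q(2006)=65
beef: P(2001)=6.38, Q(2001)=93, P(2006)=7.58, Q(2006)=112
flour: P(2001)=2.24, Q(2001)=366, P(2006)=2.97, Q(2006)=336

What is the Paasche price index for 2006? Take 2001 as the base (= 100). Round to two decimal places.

Paasche price index uses current-period quantities as weights.
ΣP(2006)·Q(2006) = 52.26×30 + 4.68×56 + 3.53×104 + 4.44×65 + 7.58×112 + 2.97×336 = 1567.8 + 262.08 + 367.12 + 288.6 + 848.96 + 997.92 = 4332.48
ΣP(2001)·Q(2006) = 41.74×30 + 3.24×56 + 2.56×104 + 5.73×65 + 6.38×112 + 2.24×336 = 1252.2 + 181.44 + 266.24 + 372.45 + 714.56 + 752.64 = 3539.53
Index = 4332.48 / 3539.53 × 100 = 122.4027

122.40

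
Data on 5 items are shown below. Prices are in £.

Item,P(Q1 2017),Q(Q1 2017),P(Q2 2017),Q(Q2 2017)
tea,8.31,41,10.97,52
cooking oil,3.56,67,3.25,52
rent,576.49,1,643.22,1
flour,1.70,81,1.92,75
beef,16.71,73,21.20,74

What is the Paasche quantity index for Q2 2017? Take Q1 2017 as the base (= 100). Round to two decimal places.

Paasche quantity index uses current-period prices as weights.
ΣP(Q2 2017)·Q(Q2 2017) = 10.97×52 + 3.25×52 + 643.22×1 + 1.92×75 + 21.20×74 = 570.44 + 169 + 643.22 + 144 + 1568.8 = 3095.46
ΣP(Q2 2017)·Q(Q1 2017) = 10.97×41 + 3.25×67 + 643.22×1 + 1.92×81 + 21.20×73 = 449.77 + 217.75 + 643.22 + 155.52 + 1547.6 = 3013.86
Index = 3095.46 / 3013.86 × 100 = 102.7075

102.71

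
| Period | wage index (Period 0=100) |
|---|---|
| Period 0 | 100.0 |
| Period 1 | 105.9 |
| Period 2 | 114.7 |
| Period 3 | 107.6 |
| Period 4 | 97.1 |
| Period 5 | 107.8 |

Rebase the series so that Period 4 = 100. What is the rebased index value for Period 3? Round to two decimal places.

Rebased(Period 3) = 107.6 / 97.1 × 100 = 110.8136

110.81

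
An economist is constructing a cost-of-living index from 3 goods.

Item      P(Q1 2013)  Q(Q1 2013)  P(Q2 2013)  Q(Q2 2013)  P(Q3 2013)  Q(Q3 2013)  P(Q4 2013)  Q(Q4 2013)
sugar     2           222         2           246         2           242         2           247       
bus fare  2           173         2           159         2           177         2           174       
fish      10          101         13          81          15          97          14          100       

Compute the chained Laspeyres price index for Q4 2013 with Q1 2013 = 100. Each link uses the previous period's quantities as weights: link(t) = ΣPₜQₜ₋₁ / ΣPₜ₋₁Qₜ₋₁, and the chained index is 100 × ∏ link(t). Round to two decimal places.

121.62

Link Q1 2013→Q2 2013:
ΣP(Q2 2013)Q(Q1 2013) = 2×222 + 2×173 + 13×101 = 444 + 346 + 1313 = 2103
ΣP(Q1 2013)Q(Q1 2013) = 2×222 + 2×173 + 10×101 = 444 + 346 + 1010 = 1800
link = 2103/1800 = 1.168333
Link Q2 2013→Q3 2013:
ΣP(Q3 2013)Q(Q2 2013) = 2×246 + 2×159 + 15×81 = 492 + 318 + 1215 = 2025
ΣP(Q2 2013)Q(Q2 2013) = 2×246 + 2×159 + 13×81 = 492 + 318 + 1053 = 1863
link = 2025/1863 = 1.086957
Link Q3 2013→Q4 2013:
ΣP(Q4 2013)Q(Q3 2013) = 2×242 + 2×177 + 14×97 = 484 + 354 + 1358 = 2196
ΣP(Q3 2013)Q(Q3 2013) = 2×242 + 2×177 + 15×97 = 484 + 354 + 1455 = 2293
link = 2196/2293 = 0.957697
Chained index = 100 × 1.168333 × 1.086957 × 0.957697 = 121.6206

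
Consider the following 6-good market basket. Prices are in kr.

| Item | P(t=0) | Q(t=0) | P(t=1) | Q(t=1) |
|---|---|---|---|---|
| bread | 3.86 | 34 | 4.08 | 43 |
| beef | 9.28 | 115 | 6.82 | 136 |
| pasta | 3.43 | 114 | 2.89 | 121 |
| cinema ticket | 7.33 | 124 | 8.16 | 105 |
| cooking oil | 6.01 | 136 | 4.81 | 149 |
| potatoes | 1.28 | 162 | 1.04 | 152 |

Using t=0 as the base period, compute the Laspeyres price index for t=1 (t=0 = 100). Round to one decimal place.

87.6

Laspeyres price index uses base-period quantities as weights.
ΣP(t=1)·Q(t=0) = 4.08×34 + 6.82×115 + 2.89×114 + 8.16×124 + 4.81×136 + 1.04×162 = 138.72 + 784.3 + 329.46 + 1011.84 + 654.16 + 168.48 = 3086.96
ΣP(t=0)·Q(t=0) = 3.86×34 + 9.28×115 + 3.43×114 + 7.33×124 + 6.01×136 + 1.28×162 = 131.24 + 1067.2 + 391.02 + 908.92 + 817.36 + 207.36 = 3523.1
Index = 3086.96 / 3523.1 × 100 = 87.6206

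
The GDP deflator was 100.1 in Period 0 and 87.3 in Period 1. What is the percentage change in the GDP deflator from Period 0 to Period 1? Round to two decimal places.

-12.79%

Change = (87.3 − 100.1) / 100.1 × 100
       = -12.8 / 100.1 × 100 = -12.7872%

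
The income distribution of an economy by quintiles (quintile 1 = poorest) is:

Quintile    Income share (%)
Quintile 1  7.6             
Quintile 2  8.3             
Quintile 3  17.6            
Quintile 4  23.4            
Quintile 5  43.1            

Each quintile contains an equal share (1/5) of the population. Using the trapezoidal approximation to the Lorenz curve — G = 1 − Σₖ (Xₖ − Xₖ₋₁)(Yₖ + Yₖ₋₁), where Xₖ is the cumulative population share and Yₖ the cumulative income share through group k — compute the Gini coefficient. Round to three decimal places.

0.344

Cumulative income shares Yₖ: 0.0760, 0.1590, 0.3350, 0.5690, 1.0000
Σ (Xₖ−Xₖ₋₁)(Yₖ+Yₖ₋₁) = (1/5)(0.0760+0.0000) + (1/5)(0.1590+0.0760) + (1/5)(0.3350+0.1590) + (1/5)(0.5690+0.3350) + (1/5)(1.0000+0.5690)
  = 0.0152 + 0.0470 + 0.0988 + 0.1808 + 0.3138 = 0.6556
G = 1 − 0.6556 = 0.3444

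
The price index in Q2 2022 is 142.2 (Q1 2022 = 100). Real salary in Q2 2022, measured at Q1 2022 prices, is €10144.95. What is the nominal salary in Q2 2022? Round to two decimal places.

14426.12

Nominal = Real × (Index/100) = 10144.95 × (142.2/100)
        = 10144.95 × 1.422 = 14426.1189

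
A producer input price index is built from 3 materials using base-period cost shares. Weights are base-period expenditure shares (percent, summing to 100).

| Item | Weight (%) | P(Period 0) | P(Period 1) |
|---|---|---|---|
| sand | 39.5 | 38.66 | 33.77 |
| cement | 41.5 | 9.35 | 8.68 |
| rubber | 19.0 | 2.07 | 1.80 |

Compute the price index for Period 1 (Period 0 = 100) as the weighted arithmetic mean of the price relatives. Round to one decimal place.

89.6

sand: 39.5 × (33.77/38.66) = 39.5 × 0.873513 = 34.5038
cement: 41.5 × (8.68/9.35) = 41.5 × 0.928342 = 38.5262
rubber: 19.0 × (1.80/2.07) = 19.0 × 0.869565 = 16.5217
Index = Σ wᵢ·(p₁ᵢ/p₀ᵢ) = 34.5038 + 38.5262 + 16.5217 = 89.5517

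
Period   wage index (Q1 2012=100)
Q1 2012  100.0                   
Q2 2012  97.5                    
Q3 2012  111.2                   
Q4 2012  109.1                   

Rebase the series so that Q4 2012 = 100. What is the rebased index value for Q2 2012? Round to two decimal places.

Rebased(Q2 2012) = 97.5 / 109.1 × 100 = 89.3676

89.37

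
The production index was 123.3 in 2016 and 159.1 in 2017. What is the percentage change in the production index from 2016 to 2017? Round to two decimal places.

Change = (159.1 − 123.3) / 123.3 × 100
       = 35.8 / 123.3 × 100 = 29.0349%

29.03%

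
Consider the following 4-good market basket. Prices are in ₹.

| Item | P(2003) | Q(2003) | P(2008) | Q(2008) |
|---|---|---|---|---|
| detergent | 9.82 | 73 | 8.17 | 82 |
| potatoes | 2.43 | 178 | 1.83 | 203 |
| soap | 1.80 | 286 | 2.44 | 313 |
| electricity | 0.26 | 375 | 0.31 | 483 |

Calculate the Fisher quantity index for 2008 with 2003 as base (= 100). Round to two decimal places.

Laspeyres component (base-period weights):
ΣP(2003)Q(2008) = 9.82×82 + 2.43×203 + 1.80×313 + 0.26×483 = 805.24 + 493.29 + 563.4 + 125.58 = 1987.51
ΣP(2003)Q(2003) = 9.82×73 + 2.43×178 + 1.80×286 + 0.26×375 = 716.86 + 432.54 + 514.8 + 97.5 = 1761.7
L = 1987.51 / 1761.7 × 100 = 112.8177
Paasche component (current-period weights):
ΣP(2008)Q(2008) = 8.17×82 + 1.83×203 + 2.44×313 + 0.31×483 = 669.94 + 371.49 + 763.72 + 149.73 = 1954.88
ΣP(2008)Q(2003) = 8.17×73 + 1.83×178 + 2.44×286 + 0.31×375 = 596.41 + 325.74 + 697.84 + 116.25 = 1736.24
P = 1954.88 / 1736.24 × 100 = 112.5927
Fisher = √(L × P) = √(112.8177 × 112.5927) = 112.7052

112.71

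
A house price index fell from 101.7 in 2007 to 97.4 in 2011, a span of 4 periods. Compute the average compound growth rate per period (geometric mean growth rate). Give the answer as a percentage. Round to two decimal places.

-1.07%

Growth factor = (97.4/101.7)^(1/4) = (0.957719)^(1/4) = 0.989258
Growth rate = 0.989258 − 1 = -0.010742 = -1.0742%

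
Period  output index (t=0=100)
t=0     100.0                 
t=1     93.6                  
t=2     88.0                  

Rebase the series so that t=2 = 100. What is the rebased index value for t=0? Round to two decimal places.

Rebased(t=0) = 100.0 / 88.0 × 100 = 113.6364

113.64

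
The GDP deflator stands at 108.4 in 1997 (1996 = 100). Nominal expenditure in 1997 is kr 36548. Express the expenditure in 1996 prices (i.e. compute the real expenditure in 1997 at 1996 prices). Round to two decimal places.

Real = Nominal ÷ (Index/100) = 36548 ÷ (108.4/100)
     = 36548 ÷ 1.084 = 33715.8672

33715.87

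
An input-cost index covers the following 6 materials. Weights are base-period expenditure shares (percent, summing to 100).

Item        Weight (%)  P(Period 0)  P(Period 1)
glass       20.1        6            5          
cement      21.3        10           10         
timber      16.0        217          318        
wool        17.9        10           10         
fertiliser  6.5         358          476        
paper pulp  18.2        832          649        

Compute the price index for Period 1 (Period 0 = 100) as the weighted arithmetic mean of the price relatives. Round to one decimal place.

102.2

glass: 20.1 × (5/6) = 20.1 × 0.833333 = 16.7500
cement: 21.3 × (10/10) = 21.3 × 1.000000 = 21.3000
timber: 16.0 × (318/217) = 16.0 × 1.465438 = 23.4470
wool: 17.9 × (10/10) = 17.9 × 1.000000 = 17.9000
fertiliser: 6.5 × (476/358) = 6.5 × 1.329609 = 8.6425
paper pulp: 18.2 × (649/832) = 18.2 × 0.780048 = 14.1969
Index = Σ wᵢ·(p₁ᵢ/p₀ᵢ) = 16.7500 + 21.3000 + 23.4470 + 17.9000 + 8.6425 + 14.1969 = 102.2363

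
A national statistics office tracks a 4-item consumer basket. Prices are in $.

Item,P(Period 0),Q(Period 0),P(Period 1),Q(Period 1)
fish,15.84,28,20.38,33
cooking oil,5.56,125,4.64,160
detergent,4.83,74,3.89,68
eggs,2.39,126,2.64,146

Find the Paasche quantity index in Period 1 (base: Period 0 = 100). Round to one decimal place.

Paasche quantity index uses current-period prices as weights.
ΣP(Period 1)·Q(Period 1) = 20.38×33 + 4.64×160 + 3.89×68 + 2.64×146 = 672.54 + 742.4 + 264.52 + 385.44 = 2064.9
ΣP(Period 1)·Q(Period 0) = 20.38×28 + 4.64×125 + 3.89×74 + 2.64×126 = 570.64 + 580 + 287.86 + 332.64 = 1771.14
Index = 2064.9 / 1771.14 × 100 = 116.5859

116.6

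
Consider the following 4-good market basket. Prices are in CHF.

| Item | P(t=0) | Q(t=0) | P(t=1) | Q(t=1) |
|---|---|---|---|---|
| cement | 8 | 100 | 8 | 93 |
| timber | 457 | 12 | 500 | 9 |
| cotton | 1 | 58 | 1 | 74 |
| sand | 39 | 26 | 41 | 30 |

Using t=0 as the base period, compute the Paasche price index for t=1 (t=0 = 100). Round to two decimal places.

107.33

Paasche price index uses current-period quantities as weights.
ΣP(t=1)·Q(t=1) = 8×93 + 500×9 + 1×74 + 41×30 = 744 + 4500 + 74 + 1230 = 6548
ΣP(t=0)·Q(t=1) = 8×93 + 457×9 + 1×74 + 39×30 = 744 + 4113 + 74 + 1170 = 6101
Index = 6548 / 6101 × 100 = 107.3267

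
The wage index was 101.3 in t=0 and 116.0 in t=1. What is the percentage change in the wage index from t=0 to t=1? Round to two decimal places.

14.51%

Change = (116.0 − 101.3) / 101.3 × 100
       = 14.7 / 101.3 × 100 = 14.5114%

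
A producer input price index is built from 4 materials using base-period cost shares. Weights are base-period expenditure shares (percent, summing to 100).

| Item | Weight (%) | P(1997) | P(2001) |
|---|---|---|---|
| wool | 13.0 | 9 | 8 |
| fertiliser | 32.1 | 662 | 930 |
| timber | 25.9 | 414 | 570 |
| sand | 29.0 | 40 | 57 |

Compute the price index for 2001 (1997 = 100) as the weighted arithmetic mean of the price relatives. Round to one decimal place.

133.6

wool: 13.0 × (8/9) = 13.0 × 0.888889 = 11.5556
fertiliser: 32.1 × (930/662) = 32.1 × 1.404834 = 45.0952
timber: 25.9 × (570/414) = 25.9 × 1.376812 = 35.6594
sand: 29.0 × (57/40) = 29.0 × 1.425000 = 41.3250
Index = Σ wᵢ·(p₁ᵢ/p₀ᵢ) = 11.5556 + 45.0952 + 35.6594 + 41.3250 = 133.6351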